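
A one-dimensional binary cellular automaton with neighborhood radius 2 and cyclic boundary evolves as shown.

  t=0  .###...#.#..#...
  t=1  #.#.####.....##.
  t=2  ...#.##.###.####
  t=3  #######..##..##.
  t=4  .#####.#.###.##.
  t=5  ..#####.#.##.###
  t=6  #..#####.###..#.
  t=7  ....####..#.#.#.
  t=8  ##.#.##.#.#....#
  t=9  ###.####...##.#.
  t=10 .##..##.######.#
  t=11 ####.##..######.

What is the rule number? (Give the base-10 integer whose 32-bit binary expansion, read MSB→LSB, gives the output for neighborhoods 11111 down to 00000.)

3879991661

  nb #####: next=#  (t=3,i=2, bit31=1)
  nb ####.: next=#  (t=1,i=6, bit30=1)
  nb ###.#: next=#  (t=2,i=10, bit29=1)
  nb ###..: next=.  (t=0,i=3, bit28=0)
  nb ##.##: next=.  (t=2,i=7, bit27=0)
  nb ##.#.: next=#  (t=1,i=15, bit26=1)
  nb ##..#: next=#  (t=3,i=7, bit25=1)
  nb ##...: next=#  (t=0,i=4, bit24=1)
  nb #.###: next=.  (t=1,i=4, bit23=0)
  nb #.##.: next=#  (t=2,i=5, bit22=1)
  nb #.#.#: next=.  (t=1,i=0, bit21=0)
  nb #.#..: next=.  (t=0,i=9, bit20=0)
  nb #..##: next=.  (t=3,i=8, bit19=0)
  nb #..#.: next=.  (t=0,i=11, bit18=0)
  nb #...#: next=#  (t=0,i=5, bit17=1)
  nb #....: next=#  (t=0,i=14, bit16=1)
  nb .####: next=#  (t=1,i=5, bit15=1)
  nb .###.: next=#  (t=0,i=2, bit14=1)
  nb .##.#: next=#  (t=1,i=14, bit13=1)
  nb .##..: next=#  (t=3,i=10, bit12=1)
  nb .#.##: next=#  (t=1,i=3, bit11=1)
  nb .#.#.: next=.  (t=0,i=8, bit10=0)
  nb .#..#: next=.  (t=0,i=10, bit9=0)
  nb .#...: next=#  (t=0,i=13, bit8=1)
  nb ..###: next=.  (t=0,i=1, bit7=0)
  nb ..##.: next=#  (t=1,i=13, bit6=1)
  nb ..#.#: next=#  (t=0,i=7, bit5=1)
  nb ..#..: next=.  (t=0,i=12, bit4=0)
  nb ...##: next=#  (t=0,i=0, bit3=1)
  nb ...#.: next=#  (t=0,i=6, bit2=1)
  nb ....#: next=.  (t=0,i=15, bit1=0)
  nb .....: next=#  (t=1,i=10, bit0=1)
  bits 11100111010000111111100101101101 = 3879991661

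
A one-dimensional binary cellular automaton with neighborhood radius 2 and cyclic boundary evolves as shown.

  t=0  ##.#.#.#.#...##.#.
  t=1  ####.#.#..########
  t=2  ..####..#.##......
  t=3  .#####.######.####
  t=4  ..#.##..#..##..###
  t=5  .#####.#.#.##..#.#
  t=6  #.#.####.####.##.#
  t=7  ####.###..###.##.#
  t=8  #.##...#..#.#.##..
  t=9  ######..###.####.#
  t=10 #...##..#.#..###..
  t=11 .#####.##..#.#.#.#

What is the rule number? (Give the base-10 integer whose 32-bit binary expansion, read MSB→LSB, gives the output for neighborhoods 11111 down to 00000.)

  ##### -> .   bit 31 = 0  t=1,i=0
  ####. -> #   bit 30 = 1  t=1,i=2
  ###.# -> #   bit 29 = 1  t=1,i=3
  ###.. -> #   bit 28 = 1  t=2,i=5
  ##.## -> .   bit 27 = 0  t=3,i=0
  ##.#. -> #   bit 26 = 1  t=0,i=2
  ##..# -> .   bit 25 = 0  t=2,i=6
  ##... -> #   bit 24 = 1  t=2,i=12
  #.### -> .   bit 23 = 0  t=3,i=1
  #.##. -> #   bit 22 = 1  t=0,i=0
  #.#.# -> #   bit 21 = 1  t=0,i=3
  #.#.. -> .   bit 20 = 0  t=0,i=9
  #..## -> .   bit 19 = 0  t=1,i=9
  #..#. -> #   bit 18 = 1  t=2,i=7
  #...# -> #   bit 17 = 1  t=0,i=11
  #.... -> .   bit 16 = 0  t=2,i=13
  .#### -> #   bit 15 = 1  t=1,i=11
  .###. -> .   bit 14 = 0  t=4,i=16
  .##.# -> #   bit 13 = 1  t=0,i=1
  .##.. -> #   bit 12 = 1  t=2,i=11
  .#.## -> #   bit 11 = 1  t=0,i=17
  .#.#. -> .   bit 10 = 0  t=0,i=4
  .#..# -> #   bit 9 = 1  t=1,i=8
  .#... -> #   bit 8 = 1  t=0,i=10
  ..### -> #   bit 7 = 1  t=1,i=10
  ..##. -> #   bit 6 = 1  t=0,i=13
  ..#.# -> #   bit 5 = 1  t=2,i=8
  ..#.. -> .   bit 4 = 0  t=4,i=8
  ...## -> #   bit 3 = 1  t=0,i=12
  ...#. -> .   bit 2 = 0  t=8,i=6
  ....# -> .   bit 1 = 0  t=2,i=0
  ..... -> #   bit 0 = 1  t=2,i=14
  bits 01110101011001101011101111101001 = 1969667049

1969667049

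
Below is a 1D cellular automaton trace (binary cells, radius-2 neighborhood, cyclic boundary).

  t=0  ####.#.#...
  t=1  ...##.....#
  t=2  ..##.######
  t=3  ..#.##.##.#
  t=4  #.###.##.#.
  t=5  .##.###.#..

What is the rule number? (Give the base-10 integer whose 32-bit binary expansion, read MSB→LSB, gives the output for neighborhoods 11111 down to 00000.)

3183544959

  nb #####: next=#  (t=2,i=7, bit31=1)
  nb ####.: next=.  (t=0,i=2, bit30=0)
  nb ###.#: next=#  (t=0,i=3, bit29=1)
  nb ###..: next=#  (t=2,i=10, bit28=1)
  nb ##.##: next=#  (t=2,i=4, bit27=1)
  nb ##.#.: next=#  (t=0,i=4, bit26=1)
  nb ##..#: next=.  (t=2,i=0, bit25=0)
  nb ##...: next=#  (t=1,i=5, bit24=1)
  nb #.###: next=#  (t=2,i=5, bit23=1)
  nb #.##.: next=#  (t=3,i=4, bit22=1)
  nb #.#.#: next=.  (t=0,i=5, bit21=0)
  nb #.#..: next=.  (t=0,i=7, bit20=0)
  nb #..##: next=.  (t=2,i=1, bit19=0)
  nb #..#.: next=.  (t=3,i=1, bit18=0)
  nb #...#: next=.  (t=0,i=9, bit17=0)
  nb #....: next=#  (t=1,i=6, bit16=1)
  nb .####: next=.  (t=0,i=1, bit15=0)
  nb .###.: next=.  (t=4,i=3, bit14=0)
  nb .##.#: next=.  (t=2,i=3, bit13=0)
  nb .##..: next=.  (t=1,i=4, bit12=0)
  nb .#.##: next=#  (t=3,i=3, bit11=1)
  nb .#.#.: next=.  (t=0,i=6, bit10=0)
  nb .#..#: next=#  (t=3,i=0, bit9=1)
  nb .#...: next=.  (t=0,i=8, bit8=0)
  nb ..###: next=.  (t=0,i=0, bit7=0)
  nb ..##.: next=#  (t=1,i=3, bit6=1)
  nb ..#.#: next=#  (t=3,i=2, bit5=1)
  nb ..#..: next=#  (t=1,i=10, bit4=1)
  nb ...##: next=#  (t=0,i=10, bit3=1)
  nb ...#.: next=#  (t=1,i=9, bit2=1)
  nb ....#: next=#  (t=1,i=8, bit1=1)
  nb .....: next=#  (t=1,i=7, bit0=1)
  bits 10111101110000010000101001111111 = 3183544959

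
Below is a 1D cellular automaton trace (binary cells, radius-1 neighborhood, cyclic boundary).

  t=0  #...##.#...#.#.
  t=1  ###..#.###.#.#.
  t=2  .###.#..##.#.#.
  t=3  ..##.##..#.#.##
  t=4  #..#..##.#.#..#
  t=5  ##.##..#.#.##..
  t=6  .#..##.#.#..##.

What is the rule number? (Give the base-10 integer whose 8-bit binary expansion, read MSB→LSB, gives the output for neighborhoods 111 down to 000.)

  nb ###: next=#  (t=1,i=1, bit7=1)
  nb ##.: next=#  (t=0,i=5, bit6=1)
  nb #.#: next=.  (t=0,i=6, bit5=0)
  nb #..: next=#  (t=0,i=1, bit4=1)
  nb .##: next=.  (t=0,i=4, bit3=0)
  nb .#.: next=#  (t=0,i=0, bit2=1)
  nb ..#: next=.  (t=0,i=3, bit1=0)
  nb ...: next=#  (t=0,i=2, bit0=1)
  bits 11010101 = 213

213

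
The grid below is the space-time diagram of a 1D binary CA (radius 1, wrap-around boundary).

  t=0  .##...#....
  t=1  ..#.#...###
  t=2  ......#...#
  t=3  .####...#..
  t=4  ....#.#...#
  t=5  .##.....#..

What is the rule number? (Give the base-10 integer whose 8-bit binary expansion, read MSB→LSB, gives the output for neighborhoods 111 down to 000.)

  ###|.  b7=0 t=1,i=9
  ##.|#  b6=1 t=0,i=2
  #.#|.  b5=0 t=1,i=3
  #..|.  b4=0 t=0,i=3
  .##|.  b3=0 t=0,i=1
  .#.|.  b2=0 t=0,i=6
  ..#|.  b1=0 t=0,i=0
  ...|#  b0=1 t=0,i=4
  bits 01000001 = 65

65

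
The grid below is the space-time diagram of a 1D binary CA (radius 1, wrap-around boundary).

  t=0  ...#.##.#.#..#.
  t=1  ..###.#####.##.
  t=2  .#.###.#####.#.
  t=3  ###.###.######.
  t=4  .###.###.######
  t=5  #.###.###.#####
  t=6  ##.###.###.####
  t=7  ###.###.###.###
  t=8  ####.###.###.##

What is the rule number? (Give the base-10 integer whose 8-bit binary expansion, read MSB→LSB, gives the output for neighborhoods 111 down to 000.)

230

  ###|#  b7=1 t=1,i=3
  ##.|#  b6=1 t=0,i=6
  #.#|#  b5=1 t=0,i=4
  #..|.  b4=0 t=0,i=11
  .##|.  b3=0 t=0,i=5
  .#.|#  b2=1 t=0,i=3
  ..#|#  b1=1 t=0,i=2
  ...|.  b0=0 t=0,i=0
  bits 11100110 = 230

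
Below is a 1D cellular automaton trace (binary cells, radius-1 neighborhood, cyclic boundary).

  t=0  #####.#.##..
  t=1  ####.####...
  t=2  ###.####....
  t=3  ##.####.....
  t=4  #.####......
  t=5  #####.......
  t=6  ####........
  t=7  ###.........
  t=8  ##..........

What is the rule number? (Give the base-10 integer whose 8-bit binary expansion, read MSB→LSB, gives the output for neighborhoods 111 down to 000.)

172

  [7] ### => #  t=0,i=1
  [6] ##. => .  t=0,i=4
  [5] #.# => #  t=0,i=5
  [4] #.. => .  t=0,i=10
  [3] .## => #  t=0,i=0
  [2] .#. => #  t=0,i=6
  [1] ..# => .  t=0,i=11
  [0] ... => .  t=1,i=10
  bits 10101100 = 172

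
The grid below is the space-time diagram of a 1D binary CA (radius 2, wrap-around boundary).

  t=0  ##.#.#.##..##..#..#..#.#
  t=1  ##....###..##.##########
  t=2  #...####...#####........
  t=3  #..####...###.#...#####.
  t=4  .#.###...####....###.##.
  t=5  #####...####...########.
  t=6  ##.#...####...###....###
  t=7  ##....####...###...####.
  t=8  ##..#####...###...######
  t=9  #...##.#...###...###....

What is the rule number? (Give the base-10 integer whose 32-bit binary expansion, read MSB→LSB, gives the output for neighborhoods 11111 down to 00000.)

  nb #####: next=.  (t=1,i=16, bit31=0)
  nb ####.: next=#  (t=1,i=0, bit30=1)
  nb ###.#: next=#  (t=0,i=1, bit29=1)
  nb ###..: next=.  (t=1,i=1, bit28=0)
  nb ##.##: next=#  (t=1,i=13, bit27=1)
  nb ##.#.: next=.  (t=0,i=2, bit26=0)
  nb ##..#: next=.  (t=0,i=9, bit25=0)
  nb ##...: next=.  (t=1,i=2, bit24=0)
  nb #.###: next=#  (t=0,i=23, bit23=1)
  nb #.##.: next=#  (t=0,i=7, bit22=1)
  nb #.#.#: next=.  (t=0,i=3, bit21=0)
  nb #.#..: next=.  (t=3,i=0, bit20=0)
  nb #..##: next=.  (t=0,i=10, bit19=0)
  nb #..#.: next=#  (t=0,i=14, bit18=1)
  nb #...#: next=.  (t=2,i=2, bit17=0)
  nb #....: next=.  (t=1,i=3, bit16=0)
  nb .####: next=#  (t=1,i=15, bit15=1)
  nb .###.: next=#  (t=0,i=0, bit14=1)
  nb .##.#: next=#  (t=1,i=12, bit13=1)
  nb .##..: next=#  (t=0,i=8, bit12=1)
  nb .#.##: next=#  (t=0,i=6, bit11=1)
  nb .#.#.: next=.  (t=0,i=4, bit10=0)
  nb .#..#: next=#  (t=0,i=16, bit9=1)
  nb .#...: next=.  (t=2,i=1, bit8=0)
  nb ..###: next=#  (t=1,i=6, bit7=1)
  nb ..##.: next=#  (t=0,i=11, bit6=1)
  nb ..#.#: next=#  (t=0,i=21, bit5=1)
  nb ..#..: next=#  (t=0,i=15, bit4=1)
  nb ...##: next=#  (t=1,i=5, bit3=1)
  nb ...#.: next=.  (t=2,i=23, bit2=0)
  nb ....#: next=#  (t=1,i=4, bit1=1)
  nb .....: next=#  (t=2,i=18, bit0=1)
  bits 01101000110001001111101011111011 = 1757739771

1757739771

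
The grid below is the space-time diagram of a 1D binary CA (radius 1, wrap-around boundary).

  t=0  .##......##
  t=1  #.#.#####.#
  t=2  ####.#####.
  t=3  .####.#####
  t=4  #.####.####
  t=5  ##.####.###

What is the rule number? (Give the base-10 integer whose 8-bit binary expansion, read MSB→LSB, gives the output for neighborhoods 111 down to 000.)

  nb ###: next=#  (t=1,i=5, bit7=1)
  nb ##.: next=#  (t=0,i=2, bit6=1)
  nb #.#: next=#  (t=0,i=0, bit5=1)
  nb #..: next=.  (t=0,i=3, bit4=0)
  nb .##: next=.  (t=0,i=1, bit3=0)
  nb .#.: next=#  (t=1,i=2, bit2=1)
  nb ..#: next=#  (t=0,i=8, bit1=1)
  nb ...: next=#  (t=0,i=4, bit0=1)
  bits 11100111 = 231

231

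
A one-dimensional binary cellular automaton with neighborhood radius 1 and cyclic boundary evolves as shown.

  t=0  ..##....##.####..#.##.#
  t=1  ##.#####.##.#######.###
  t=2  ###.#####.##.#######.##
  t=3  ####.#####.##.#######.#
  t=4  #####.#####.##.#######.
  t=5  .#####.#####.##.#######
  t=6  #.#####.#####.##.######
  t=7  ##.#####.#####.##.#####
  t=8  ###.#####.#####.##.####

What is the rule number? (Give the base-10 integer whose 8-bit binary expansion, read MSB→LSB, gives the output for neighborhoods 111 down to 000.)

  ###|#  b7=1 t=0,i=12
  ##.|#  b6=1 t=0,i=3
  #.#|#  b5=1 t=0,i=10
  #..|#  b4=1 t=0,i=0
  .##|.  b3=0 t=0,i=2
  .#.|#  b2=1 t=0,i=17
  ..#|#  b1=1 t=0,i=1
  ...|#  b0=1 t=0,i=5
  bits 11110111 = 247

247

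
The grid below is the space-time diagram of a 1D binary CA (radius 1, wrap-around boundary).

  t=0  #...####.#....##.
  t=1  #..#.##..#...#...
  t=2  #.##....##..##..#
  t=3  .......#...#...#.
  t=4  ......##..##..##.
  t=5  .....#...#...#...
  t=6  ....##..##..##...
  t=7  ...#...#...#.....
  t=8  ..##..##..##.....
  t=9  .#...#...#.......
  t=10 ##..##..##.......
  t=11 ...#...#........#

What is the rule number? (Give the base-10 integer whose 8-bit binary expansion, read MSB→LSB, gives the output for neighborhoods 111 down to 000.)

134

  nb ###: next=#  (t=0,i=5, bit7=1)
  nb ##.: next=.  (t=0,i=7, bit6=0)
  nb #.#: next=.  (t=0,i=8, bit5=0)
  nb #..: next=.  (t=0,i=1, bit4=0)
  nb .##: next=.  (t=0,i=4, bit3=0)
  nb .#.: next=#  (t=0,i=0, bit2=1)
  nb ..#: next=#  (t=0,i=3, bit1=1)
  nb ...: next=.  (t=0,i=2, bit0=0)
  bits 10000110 = 134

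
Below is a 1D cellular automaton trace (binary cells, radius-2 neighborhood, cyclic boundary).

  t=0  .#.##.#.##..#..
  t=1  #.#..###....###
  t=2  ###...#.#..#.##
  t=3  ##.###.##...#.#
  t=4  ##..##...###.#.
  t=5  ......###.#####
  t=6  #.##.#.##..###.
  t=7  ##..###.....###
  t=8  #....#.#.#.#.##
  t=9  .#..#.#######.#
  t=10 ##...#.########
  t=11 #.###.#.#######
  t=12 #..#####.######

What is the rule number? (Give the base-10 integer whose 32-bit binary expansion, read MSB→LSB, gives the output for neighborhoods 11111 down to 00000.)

  [31] ##### => #  t=2,i=0
  [30] ####. => #  t=1,i=14
  [29] ###.# => #  t=1,i=0
  [28] ###.. => .  t=1,i=7
  [27] ##.## => .  t=3,i=2
  [26] ##.#. => #  t=0,i=5
  [25] ##..# => .  t=0,i=10
  [24] ##... => #  t=1,i=8
  [23] #.### => .  t=2,i=13
  [22] #.##. => .  t=0,i=3
  [21] #.#.# => #  t=0,i=6
  [20] #.#.. => #  t=1,i=2
  [19] #..## => .  t=1,i=4
  [18] #..#. => .  t=0,i=11
  [17] #...# => #  t=0,i=14
  [16] #.... => .  t=1,i=9
  [15] .#### => #  t=1,i=13
  [14] .###. => #  t=1,i=6
  [13] .##.# => .  t=0,i=4
  [12] .##.. => .  t=0,i=9
  [11] .#.## => #  t=0,i=2
  [10] .#.#. => #  t=2,i=7
  [9] .#..# => .  t=1,i=3
  [8] .#... => #  t=0,i=13
  [7] ..### => .  t=1,i=5
  [6] ..##. => .  t=4,i=4
  [5] ..#.# => .  t=0,i=1
  [4] ..#.. => #  t=0,i=12
  [3] ...## => #  t=1,i=11
  [2] ...#. => #  t=0,i=0
  [1] ....# => .  t=1,i=10
  [0] ..... => #  t=5,i=2
  bits 11100101001100101100110100011101 = 3845311773

3845311773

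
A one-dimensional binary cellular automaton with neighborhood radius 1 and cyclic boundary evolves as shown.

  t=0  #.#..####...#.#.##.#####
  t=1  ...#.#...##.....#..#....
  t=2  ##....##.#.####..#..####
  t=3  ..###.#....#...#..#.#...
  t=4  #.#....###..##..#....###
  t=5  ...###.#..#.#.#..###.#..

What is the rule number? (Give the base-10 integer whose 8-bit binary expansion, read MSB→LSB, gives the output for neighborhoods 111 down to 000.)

25

  ### -> .   bit 7 = 0  t=0,i=6
  ##. -> .   bit 6 = 0  t=0,i=0
  #.# -> .   bit 5 = 0  t=0,i=1
  #.. -> #   bit 4 = 1  t=0,i=3
  .## -> #   bit 3 = 1  t=0,i=5
  .#. -> .   bit 2 = 0  t=0,i=2
  ..# -> .   bit 1 = 0  t=0,i=4
  ... -> #   bit 0 = 1  t=0,i=10
  bits 00011001 = 25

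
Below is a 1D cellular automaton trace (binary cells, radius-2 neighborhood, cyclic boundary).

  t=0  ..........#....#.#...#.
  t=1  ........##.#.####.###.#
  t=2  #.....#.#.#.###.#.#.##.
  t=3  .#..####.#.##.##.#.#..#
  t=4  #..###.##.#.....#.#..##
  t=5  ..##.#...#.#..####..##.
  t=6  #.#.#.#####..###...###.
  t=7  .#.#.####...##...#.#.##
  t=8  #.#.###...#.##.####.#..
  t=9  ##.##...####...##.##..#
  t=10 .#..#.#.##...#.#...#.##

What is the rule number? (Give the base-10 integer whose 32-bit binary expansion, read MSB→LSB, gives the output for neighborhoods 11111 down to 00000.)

  nb #####: next=#  (t=6,i=8, bit31=1)
  nb ####.: next=.  (t=1,i=15, bit30=0)
  nb ###.#: next=#  (t=1,i=16, bit29=1)
  nb ###..: next=.  (t=4,i=0, bit28=0)
  nb ##.##: next=.  (t=1,i=17, bit27=0)
  nb ##.#.: next=#  (t=1,i=10, bit26=1)
  nb ##..#: next=.  (t=4,i=1, bit25=0)
  nb ##...: next=.  (t=5,i=22, bit24=0)
  nb #.###: next=#  (t=1,i=13, bit23=1)
  nb #.##.: next=.  (t=2,i=20, bit22=0)
  nb #.#.#: next=.  (t=1,i=11, bit21=0)
  nb #.#..: next=.  (t=0,i=17, bit20=0)
  nb #..##: next=#  (t=3,i=3, bit19=1)
  nb #..#.: next=#  (t=3,i=21, bit18=1)
  nb #...#: next=#  (t=0,i=19, bit17=1)
  nb #....: next=.  (t=0,i=0, bit16=0)
  nb .####: next=#  (t=1,i=14, bit15=1)
  nb .###.: next=.  (t=1,i=19, bit14=0)
  nb .##.#: next=.  (t=1,i=9, bit13=0)
  nb .##..: next=#  (t=5,i=21, bit12=1)
  nb .#.##: next=#  (t=1,i=12, bit11=1)
  nb .#.#.: next=#  (t=0,i=16, bit10=1)
  nb .#..#: next=.  (t=3,i=2, bit9=0)
  nb .#...: next=#  (t=0,i=11, bit8=1)
  nb ..###: next=#  (t=3,i=4, bit7=1)
  nb ..##.: next=#  (t=1,i=8, bit6=1)
  nb ..#.#: next=#  (t=0,i=15, bit5=1)
  nb ..#..: next=.  (t=0,i=10, bit4=0)
  nb ...##: next=.  (t=1,i=7, bit3=0)
  nb ...#.: next=#  (t=0,i=9, bit2=1)
  nb ....#: next=#  (t=0,i=8, bit1=1)
  nb .....: next=.  (t=0,i=1, bit0=0)
  bits 10100100100011101001110111100110 = 2760809958

2760809958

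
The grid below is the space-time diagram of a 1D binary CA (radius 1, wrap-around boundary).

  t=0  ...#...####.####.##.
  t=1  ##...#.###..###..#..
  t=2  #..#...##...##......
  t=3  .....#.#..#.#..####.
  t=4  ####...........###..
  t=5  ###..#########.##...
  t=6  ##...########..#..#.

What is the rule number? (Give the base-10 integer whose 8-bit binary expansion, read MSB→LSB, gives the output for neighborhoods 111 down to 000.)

  [7] ### => #  t=0,i=8
  [6] ##. => .  t=0,i=10
  [5] #.# => .  t=0,i=11
  [4] #.. => .  t=0,i=4
  [3] .## => #  t=0,i=7
  [2] .#. => .  t=0,i=3
  [1] ..# => .  t=0,i=2
  [0] ... => #  t=0,i=0
  bits 10001001 = 137

137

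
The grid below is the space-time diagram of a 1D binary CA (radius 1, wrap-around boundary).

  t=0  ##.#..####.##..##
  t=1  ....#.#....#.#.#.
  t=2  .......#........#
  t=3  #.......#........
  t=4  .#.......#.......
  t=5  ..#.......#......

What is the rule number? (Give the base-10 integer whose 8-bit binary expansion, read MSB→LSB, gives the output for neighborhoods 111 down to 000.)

  ###|.  b7=0 t=0,i=0
  ##.|.  b6=0 t=0,i=1
  #.#|.  b5=0 t=0,i=2
  #..|#  b4=1 t=0,i=4
  .##|#  b3=1 t=0,i=6
  .#.|.  b2=0 t=0,i=3
  ..#|.  b1=0 t=0,i=5
  ...|.  b0=0 t=1,i=0
  bits 00011000 = 24

24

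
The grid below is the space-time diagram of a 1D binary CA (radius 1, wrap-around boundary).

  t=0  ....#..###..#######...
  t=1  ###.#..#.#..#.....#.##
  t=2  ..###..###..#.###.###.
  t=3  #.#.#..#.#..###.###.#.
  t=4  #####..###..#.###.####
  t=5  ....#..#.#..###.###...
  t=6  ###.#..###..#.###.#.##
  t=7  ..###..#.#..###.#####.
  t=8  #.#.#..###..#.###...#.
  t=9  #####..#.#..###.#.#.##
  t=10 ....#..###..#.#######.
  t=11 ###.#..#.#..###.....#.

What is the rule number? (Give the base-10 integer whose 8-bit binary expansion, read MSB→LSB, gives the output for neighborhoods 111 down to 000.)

  [7] ### => .  t=0,i=8
  [6] ##. => #  t=0,i=9
  [5] #.# => #  t=1,i=3
  [4] #.. => .  t=0,i=5
  [3] .## => #  t=0,i=7
  [2] .#. => #  t=0,i=4
  [1] ..# => .  t=0,i=3
  [0] ... => #  t=0,i=0
  bits 01101101 = 109

109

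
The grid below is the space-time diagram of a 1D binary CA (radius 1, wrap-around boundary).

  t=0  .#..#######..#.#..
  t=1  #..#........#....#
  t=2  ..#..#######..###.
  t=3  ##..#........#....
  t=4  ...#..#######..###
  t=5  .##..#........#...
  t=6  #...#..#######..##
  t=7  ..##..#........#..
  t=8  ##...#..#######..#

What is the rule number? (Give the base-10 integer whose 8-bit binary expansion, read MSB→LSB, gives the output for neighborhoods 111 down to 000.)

  nb ###: next=.  (t=0,i=5, bit7=0)
  nb ##.: next=.  (t=0,i=10, bit6=0)
  nb #.#: next=.  (t=0,i=14, bit5=0)
  nb #..: next=.  (t=0,i=2, bit4=0)
  nb .##: next=.  (t=0,i=4, bit3=0)
  nb .#.: next=.  (t=0,i=1, bit2=0)
  nb ..#: next=#  (t=0,i=0, bit1=1)
  nb ...: next=#  (t=0,i=17, bit0=1)
  bits 00000011 = 3

3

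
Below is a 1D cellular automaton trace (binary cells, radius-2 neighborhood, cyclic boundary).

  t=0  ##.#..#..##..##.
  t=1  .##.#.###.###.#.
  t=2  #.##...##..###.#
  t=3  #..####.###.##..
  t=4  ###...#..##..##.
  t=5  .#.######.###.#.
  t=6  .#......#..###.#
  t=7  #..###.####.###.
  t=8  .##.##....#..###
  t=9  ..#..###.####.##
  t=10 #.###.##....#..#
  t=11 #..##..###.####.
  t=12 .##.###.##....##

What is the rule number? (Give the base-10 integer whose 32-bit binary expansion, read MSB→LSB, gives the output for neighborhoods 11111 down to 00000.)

  nb #####: next=.  (t=5,i=5, bit31=0)
  nb ####.: next=.  (t=3,i=5, bit30=0)
  nb ###.#: next=#  (t=1,i=8, bit29=1)
  nb ###..: next=.  (t=4,i=2, bit28=0)
  nb ##.##: next=.  (t=0,i=15, bit27=0)
  nb ##.#.: next=#  (t=0,i=2, bit26=1)
  nb ##..#: next=#  (t=0,i=11, bit25=1)
  nb ##...: next=#  (t=2,i=4, bit24=1)
  nb #.###: next=.  (t=1,i=6, bit23=0)
  nb #.##.: next=.  (t=0,i=0, bit22=0)
  nb #.#.#: next=.  (t=1,i=4, bit21=0)
  nb #.#..: next=.  (t=0,i=3, bit20=0)
  nb #..##: next=#  (t=0,i=8, bit19=1)
  nb #..#.: next=.  (t=0,i=5, bit18=0)
  nb #...#: next=#  (t=2,i=5, bit17=1)
  nb #....: next=#  (t=6,i=3, bit16=1)
  nb .####: next=.  (t=3,i=4, bit15=0)
  nb .###.: next=#  (t=1,i=7, bit14=1)
  nb .##.#: next=#  (t=0,i=1, bit13=1)
  nb .##..: next=#  (t=0,i=10, bit12=1)
  nb .#.##: next=.  (t=1,i=5, bit11=0)
  nb .#.#.: next=#  (t=6,i=0, bit10=1)
  nb .#..#: next=#  (t=0,i=4, bit9=1)
  nb .#...: next=.  (t=6,i=2, bit8=0)
  nb ..###: next=.  (t=2,i=11, bit7=0)
  nb ..##.: next=.  (t=0,i=9, bit6=0)
  nb ..#.#: next=#  (t=5,i=1, bit5=1)
  nb ..#..: next=#  (t=0,i=6, bit4=1)
  nb ...##: next=#  (t=2,i=6, bit3=1)
  nb ...#.: next=#  (t=4,i=5, bit2=1)
  nb ....#: next=.  (t=6,i=6, bit1=0)
  nb .....: next=#  (t=6,i=4, bit0=1)
  bits 00100111000010110111011000111101 = 655062589

655062589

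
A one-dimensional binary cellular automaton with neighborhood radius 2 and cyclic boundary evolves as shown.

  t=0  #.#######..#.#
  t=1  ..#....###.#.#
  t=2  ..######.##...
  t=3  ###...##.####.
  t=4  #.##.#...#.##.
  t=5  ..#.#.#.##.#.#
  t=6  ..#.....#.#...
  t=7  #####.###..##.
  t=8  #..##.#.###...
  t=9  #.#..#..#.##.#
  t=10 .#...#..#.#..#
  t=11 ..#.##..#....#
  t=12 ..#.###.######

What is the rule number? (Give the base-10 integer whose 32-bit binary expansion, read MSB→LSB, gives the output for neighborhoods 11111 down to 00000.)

  #####|.  b31=0 t=0,i=4
  ####.|#  b30=1 t=0,i=7
  ###.#|#  b29=1 t=1,i=9
  ###..|#  b28=1 t=0,i=8
  ##.##|.  b27=0 t=0,i=1
  ##.#.|#  b26=1 t=1,i=10
  ##..#|#  b25=1 t=0,i=9
  ##...|#  b24=1 t=2,i=11
  #.###|#  b23=1 t=0,i=2
  #.##.|#  b22=1 t=0,i=13
  #.#.#|.  b21=0 t=1,i=11
  #.#..|.  b20=0 t=1,i=13
  #..##|#  b19=1 t=7,i=10
  #..#.|.  b18=0 t=0,i=10
  #...#|.  b17=0 t=3,i=4
  #....|#  b16=1 t=1,i=4
  .####|.  b15=0 t=0,i=3
  .###.|.  b14=0 t=1,i=8
  .##.#|.  b13=0 t=0,i=0
  .##..|#  b12=1 t=2,i=10
  .#.##|.  b11=0 t=0,i=12
  .#.#.|.  b10=0 t=1,i=12
  .#..#|.  b9=0 t=1,i=0
  .#...|#  b8=1 t=1,i=3
  ..###|#  b7=1 t=1,i=7
  ..##.|.  b6=0 t=3,i=6
  ..#.#|#  b5=1 t=0,i=11
  ..#..|#  b4=1 t=1,i=2
  ...##|#  b3=1 t=1,i=6
  ...#.|#  b2=1 t=4,i=8
  ....#|#  b1=1 t=1,i=5
  .....|.  b0=0 t=2,i=13
  bits 01110111110010010001000110111110 = 2009665982

2009665982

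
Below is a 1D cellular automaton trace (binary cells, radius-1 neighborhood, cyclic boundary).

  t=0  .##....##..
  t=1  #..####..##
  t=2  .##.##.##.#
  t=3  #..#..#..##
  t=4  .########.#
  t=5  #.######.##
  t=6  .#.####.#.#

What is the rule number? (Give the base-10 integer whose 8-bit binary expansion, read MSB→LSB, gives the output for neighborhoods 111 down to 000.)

183

  ### -> #   bit 7 = 1  t=1,i=4
  ##. -> .   bit 6 = 0  t=0,i=2
  #.# -> #   bit 5 = 1  t=2,i=0
  #.. -> #   bit 4 = 1  t=0,i=3
  .## -> .   bit 3 = 0  t=0,i=1
  .#. -> #   bit 2 = 1  t=2,i=10
  ..# -> #   bit 1 = 1  t=0,i=0
  ... -> #   bit 0 = 1  t=0,i=4
  bits 10110111 = 183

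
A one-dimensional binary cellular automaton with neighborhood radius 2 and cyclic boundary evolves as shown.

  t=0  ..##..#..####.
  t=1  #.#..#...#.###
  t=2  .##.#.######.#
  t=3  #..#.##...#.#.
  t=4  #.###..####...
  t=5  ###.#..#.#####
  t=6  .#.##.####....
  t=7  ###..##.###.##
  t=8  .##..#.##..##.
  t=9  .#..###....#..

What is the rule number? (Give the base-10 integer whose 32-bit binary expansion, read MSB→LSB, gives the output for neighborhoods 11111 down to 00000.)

1570114023

  #####|.  b31=0 t=2,i=8
  ####.|#  b30=1 t=0,i=11
  ###.#|.  b29=0 t=1,i=0
  ###..|#  b28=1 t=0,i=12
  ##.##|#  b27=1 t=6,i=5
  ##.#.|#  b26=1 t=1,i=1
  ##..#|.  b25=0 t=0,i=4
  ##...|#  b24=1 t=0,i=13
  #.###|#  b23=1 t=1,i=11
  #.##.|.  b22=0 t=2,i=1
  #.#.#|.  b21=0 t=2,i=4
  #.#..|#  b20=1 t=1,i=2
  #..##|.  b19=0 t=0,i=8
  #..#.|#  b18=1 t=0,i=5
  #...#|#  b17=1 t=0,i=0
  #....|.  b16=0 t=6,i=11
  .####|.  b15=0 t=0,i=10
  .###.|.  b14=0 t=4,i=3
  .##.#|.  b13=0 t=2,i=2
  .##..|.  b12=0 t=0,i=3
  .#.##|#  b11=1 t=1,i=10
  .#.#.|.  b10=0 t=3,i=11
  .#..#|.  b9=0 t=0,i=7
  .#...|#  b8=1 t=1,i=6
  ..###|#  b7=1 t=0,i=9
  ..##.|#  b6=1 t=0,i=2
  ..#.#|#  b5=1 t=1,i=9
  ..#..|.  b4=0 t=0,i=6
  ...##|.  b3=0 t=0,i=1
  ...#.|#  b2=1 t=1,i=8
  ....#|#  b1=1 t=6,i=13
  .....|#  b0=1 t=6,i=12
  bits 01011101100101100000100111100111 = 1570114023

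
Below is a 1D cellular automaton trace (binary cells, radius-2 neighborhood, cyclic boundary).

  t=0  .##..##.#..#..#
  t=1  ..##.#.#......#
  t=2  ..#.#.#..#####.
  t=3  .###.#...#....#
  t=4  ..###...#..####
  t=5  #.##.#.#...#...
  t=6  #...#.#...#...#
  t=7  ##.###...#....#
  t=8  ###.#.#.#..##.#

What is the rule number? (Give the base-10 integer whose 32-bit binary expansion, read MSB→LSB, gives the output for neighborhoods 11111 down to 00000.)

788616423

  [31] ##### => .  t=2,i=11
  [30] ####. => .  t=2,i=12
  [29] ###.# => #  t=3,i=3
  [28] ###.. => .  t=2,i=13
  [27] ##.## => #  t=7,i=2
  [26] ##.#. => #  t=0,i=7
  [25] ##..# => #  t=0,i=3
  [24] ##... => #  t=2,i=14
  [23] #.### => .  t=3,i=1
  [22] #.##. => .  t=0,i=1
  [21] #.#.# => .  t=1,i=5
  [20] #.#.. => .  t=0,i=8
  [19] #..## => .  t=0,i=4
  [18] #..#. => .  t=0,i=10
  [17] #...# => .  t=2,i=0
  [16] #.... => #  t=1,i=9
  [15] .#### => .  t=2,i=10
  [14] .###. => #  t=3,i=2
  [13] .##.# => .  t=0,i=6
  [12] .##.. => #  t=0,i=2
  [11] .#.## => .  t=0,i=0
  [10] .#.#. => #  t=1,i=6
  [9] .#..# => .  t=0,i=9
  [8] .#... => .  t=1,i=8
  [7] ..### => #  t=2,i=9
  [6] ..##. => #  t=0,i=5
  [5] ..#.# => #  t=0,i=14
  [4] ..#.. => .  t=0,i=11
  [3] ...## => .  t=6,i=13
  [2] ...#. => #  t=1,i=13
  [1] ....# => #  t=1,i=12
  [0] ..... => #  t=1,i=10
  bits 00101111000000010101010011100111 = 788616423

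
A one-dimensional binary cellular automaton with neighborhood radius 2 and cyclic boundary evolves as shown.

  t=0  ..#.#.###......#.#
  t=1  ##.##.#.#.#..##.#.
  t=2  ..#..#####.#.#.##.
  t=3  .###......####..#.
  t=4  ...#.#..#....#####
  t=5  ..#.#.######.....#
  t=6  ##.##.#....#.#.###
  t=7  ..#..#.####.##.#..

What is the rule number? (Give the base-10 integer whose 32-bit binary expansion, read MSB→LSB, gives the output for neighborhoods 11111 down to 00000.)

514135894

  [31] ##### => .  t=2,i=7
  [30] ####. => .  t=2,i=8
  [29] ###.# => .  t=2,i=9
  [28] ###.. => #  t=0,i=8
  [27] ##.## => #  t=1,i=2
  [26] ##.#. => #  t=1,i=5
  [25] ##..# => #  t=3,i=14
  [24] ##... => .  t=0,i=9
  [23] #.### => #  t=0,i=6
  [22] #.##. => .  t=1,i=0
  [21] #.#.# => #  t=0,i=4
  [20] #.#.. => .  t=0,i=17
  [19] #..## => .  t=1,i=12
  [18] #..#. => #  t=0,i=1
  [17] #...# => .  t=2,i=0
  [16] #.... => #  t=0,i=10
  [15] .#### => .  t=2,i=6
  [14] .###. => .  t=0,i=7
  [13] .##.# => .  t=1,i=1
  [12] .##.. => #  t=2,i=16
  [11] .#.## => .  t=0,i=5
  [10] .#.#. => #  t=0,i=3
  [9] .#..# => #  t=0,i=0
  [8] .#... => #  t=4,i=9
  [7] ..### => .  t=2,i=5
  [6] ..##. => #  t=1,i=13
  [5] ..#.# => .  t=0,i=2
  [4] ..#.. => #  t=2,i=2
  [3] ...## => .  t=3,i=9
  [2] ...#. => #  t=0,i=14
  [1] ....# => #  t=0,i=13
  [0] ..... => .  t=0,i=11
  bits 00011110101001010001011101010110 = 514135894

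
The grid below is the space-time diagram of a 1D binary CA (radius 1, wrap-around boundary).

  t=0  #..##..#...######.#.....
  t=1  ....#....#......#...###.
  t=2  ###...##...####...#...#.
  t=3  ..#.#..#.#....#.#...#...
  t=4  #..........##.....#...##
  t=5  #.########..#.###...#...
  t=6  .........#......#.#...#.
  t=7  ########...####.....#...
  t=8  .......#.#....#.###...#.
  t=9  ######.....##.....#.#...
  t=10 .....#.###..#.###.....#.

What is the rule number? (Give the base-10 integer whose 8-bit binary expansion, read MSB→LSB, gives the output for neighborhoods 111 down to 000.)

  ###|.  b7=0 t=0,i=12
  ##.|#  b6=1 t=0,i=4
  #.#|.  b5=0 t=0,i=17
  #..|.  b4=0 t=0,i=1
  .##|.  b3=0 t=0,i=3
  .#.|.  b2=0 t=0,i=0
  ..#|.  b1=0 t=0,i=2
  ...|#  b0=1 t=0,i=9
  bits 01000001 = 65

65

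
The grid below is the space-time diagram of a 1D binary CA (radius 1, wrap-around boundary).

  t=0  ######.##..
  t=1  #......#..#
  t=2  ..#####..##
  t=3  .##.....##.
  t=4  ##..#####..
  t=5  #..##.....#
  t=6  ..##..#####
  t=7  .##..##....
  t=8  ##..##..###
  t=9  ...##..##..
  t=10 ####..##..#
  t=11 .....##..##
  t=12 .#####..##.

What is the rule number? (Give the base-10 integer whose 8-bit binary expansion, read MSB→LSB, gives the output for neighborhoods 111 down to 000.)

11

  ### -> .   bit 7 = 0  t=0,i=1
  ##. -> .   bit 6 = 0  t=0,i=5
  #.# -> .   bit 5 = 0  t=0,i=6
  #.. -> .   bit 4 = 0  t=0,i=9
  .## -> #   bit 3 = 1  t=0,i=0
  .#. -> .   bit 2 = 0  t=1,i=7
  ..# -> #   bit 1 = 1  t=0,i=10
  ... -> #   bit 0 = 1  t=1,i=2
  bits 00001011 = 11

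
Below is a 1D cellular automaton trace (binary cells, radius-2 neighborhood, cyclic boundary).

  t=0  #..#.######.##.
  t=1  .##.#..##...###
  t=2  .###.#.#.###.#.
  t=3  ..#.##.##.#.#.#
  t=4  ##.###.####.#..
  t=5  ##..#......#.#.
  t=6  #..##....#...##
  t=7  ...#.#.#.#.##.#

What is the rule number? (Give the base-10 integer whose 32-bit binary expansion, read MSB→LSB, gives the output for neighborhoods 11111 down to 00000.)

2238081626

  [31] ##### => #  t=0,i=7
  [30] ####. => .  t=0,i=9
  [29] ###.# => .  t=0,i=10
  [28] ###.. => .  t=6,i=0
  [27] ##.## => .  t=0,i=11
  [26] ##.#. => #  t=0,i=14
  [25] ##..# => .  t=5,i=2
  [24] ##... => #  t=1,i=9
  [23] #.### => .  t=0,i=5
  [22] #.##. => #  t=0,i=12
  [21] #.#.# => #  t=2,i=5
  [20] #.#.. => .  t=0,i=0
  [19] #..## => .  t=1,i=6
  [18] #..#. => #  t=0,i=2
  [17] #...# => #  t=1,i=10
  [16] #.... => .  t=5,i=6
  [15] .#### => .  t=0,i=6
  [14] .###. => #  t=1,i=13
  [13] .##.# => #  t=0,i=13
  [12] .##.. => .  t=1,i=8
  [11] .#.## => #  t=0,i=4
  [10] .#.#. => .  t=2,i=6
  [9] .#..# => #  t=0,i=1
  [8] .#... => .  t=5,i=5
  [7] ..### => .  t=1,i=12
  [6] ..##. => #  t=1,i=7
  [5] ..#.# => .  t=0,i=3
  [4] ..#.. => #  t=5,i=4
  [3] ...## => #  t=1,i=11
  [2] ...#. => .  t=5,i=10
  [1] ....# => #  t=5,i=9
  [0] ..... => .  t=5,i=7
  bits 10000101011001100110101001011010 = 2238081626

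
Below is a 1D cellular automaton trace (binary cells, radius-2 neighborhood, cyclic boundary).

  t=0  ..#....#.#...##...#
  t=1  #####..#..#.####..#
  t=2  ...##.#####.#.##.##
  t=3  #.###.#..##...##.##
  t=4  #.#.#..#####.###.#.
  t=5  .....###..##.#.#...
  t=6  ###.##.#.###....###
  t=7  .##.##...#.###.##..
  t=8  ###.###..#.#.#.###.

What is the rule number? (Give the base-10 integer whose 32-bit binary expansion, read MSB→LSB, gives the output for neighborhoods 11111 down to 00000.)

1909273593

  ##### -> .   bit 31 = 0  t=1,i=1
  ####. -> #   bit 30 = 1  t=1,i=3
  ###.# -> #   bit 29 = 1  t=2,i=10
  ###.. -> #   bit 28 = 1  t=1,i=4
  ##.## -> .   bit 27 = 0  t=2,i=5
  ##.#. -> .   bit 26 = 0  t=2,i=11
  ##..# -> .   bit 25 = 0  t=1,i=5
  ##... -> #   bit 24 = 1  t=0,i=15
  #.### -> #   bit 23 = 1  t=1,i=12
  #.##. -> #   bit 22 = 1  t=2,i=14
  #.#.# -> .   bit 21 = 0  t=2,i=12
  #.#.. -> .   bit 20 = 0  t=0,i=9
  #..## -> #   bit 19 = 1  t=1,i=17
  #..#. -> #   bit 18 = 1  t=0,i=1
  #...# -> .   bit 17 = 0  t=0,i=11
  #.... -> #   bit 16 = 1  t=0,i=4
  .#### -> .   bit 15 = 0  t=1,i=0
  .###. -> .   bit 14 = 0  t=3,i=3
  .##.# -> #   bit 13 = 1  t=2,i=4
  .##.. -> #   bit 12 = 1  t=0,i=14
  .#.## -> .   bit 11 = 0  t=1,i=11
  .#.#. -> .   bit 10 = 0  t=0,i=8
  .#..# -> #   bit 9 = 1  t=0,i=0
  .#... -> #   bit 8 = 1  t=0,i=3
  ..### -> #   bit 7 = 1  t=1,i=18
  ..##. -> #   bit 6 = 1  t=0,i=13
  ..#.# -> #   bit 5 = 1  t=0,i=7
  ..#.. -> #   bit 4 = 1  t=0,i=2
  ...## -> #   bit 3 = 1  t=0,i=12
  ...#. -> .   bit 2 = 0  t=0,i=6
  ....# -> .   bit 1 = 0  t=0,i=5
  ..... -> #   bit 0 = 1  t=5,i=0
  bits 01110001110011010011001111111001 = 1909273593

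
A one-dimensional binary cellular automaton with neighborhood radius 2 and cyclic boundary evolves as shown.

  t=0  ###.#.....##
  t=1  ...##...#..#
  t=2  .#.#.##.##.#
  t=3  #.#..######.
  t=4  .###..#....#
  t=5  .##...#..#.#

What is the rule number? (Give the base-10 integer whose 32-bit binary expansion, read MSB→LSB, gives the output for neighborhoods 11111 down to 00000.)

  [31] ##### => .  t=0,i=0
  [30] ####. => .  t=0,i=1
  [29] ###.# => .  t=0,i=2
  [28] ###.. => .  t=4,i=3
  [27] ##.## => #  t=2,i=7
  [26] ##.#. => #  t=0,i=3
  [25] ##..# => .  t=4,i=4
  [24] ##... => #  t=1,i=5
  [23] #.### => #  t=4,i=1
  [22] #.##. => #  t=2,i=5
  [21] #.#.# => .  t=2,i=1
  [20] #.#.. => #  t=0,i=4
  [19] #..## => .  t=3,i=4
  [18] #..#. => .  t=1,i=10
  [17] #...# => #  t=1,i=1
  [16] #.... => .  t=0,i=6
  [15] .#### => #  t=0,i=11
  [14] .###. => #  t=4,i=2
  [13] .##.# => #  t=2,i=6
  [12] .##.. => .  t=1,i=4
  [11] .#.## => .  t=2,i=4
  [10] .#.#. => #  t=2,i=0
  [9] .#..# => #  t=1,i=9
  [8] .#... => .  t=0,i=5
  [7] ..### => .  t=0,i=10
  [6] ..##. => #  t=1,i=3
  [5] ..#.# => #  t=4,i=11
  [4] ..#.. => #  t=1,i=8
  [3] ...## => .  t=0,i=9
  [2] ...#. => .  t=1,i=7
  [1] ....# => #  t=0,i=8
  [0] ..... => .  t=0,i=7
  bits 00001101110100101110011001110010 = 231925362

231925362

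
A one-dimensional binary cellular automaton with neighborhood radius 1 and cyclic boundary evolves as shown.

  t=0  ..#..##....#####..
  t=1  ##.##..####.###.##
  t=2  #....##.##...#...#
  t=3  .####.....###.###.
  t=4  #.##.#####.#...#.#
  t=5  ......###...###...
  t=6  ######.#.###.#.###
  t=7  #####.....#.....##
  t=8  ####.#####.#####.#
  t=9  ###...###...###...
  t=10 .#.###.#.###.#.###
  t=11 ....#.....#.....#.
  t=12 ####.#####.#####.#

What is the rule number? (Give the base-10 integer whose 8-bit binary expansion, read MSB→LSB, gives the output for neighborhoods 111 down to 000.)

  ### -> #   bit 7 = 1  t=0,i=12
  ##. -> .   bit 6 = 0  t=0,i=6
  #.# -> .   bit 5 = 0  t=1,i=2
  #.. -> #   bit 4 = 1  t=0,i=3
  .## -> .   bit 3 = 0  t=0,i=5
  .#. -> .   bit 2 = 0  t=0,i=2
  ..# -> #   bit 1 = 1  t=0,i=1
  ... -> #   bit 0 = 1  t=0,i=0
  bits 10010011 = 147

147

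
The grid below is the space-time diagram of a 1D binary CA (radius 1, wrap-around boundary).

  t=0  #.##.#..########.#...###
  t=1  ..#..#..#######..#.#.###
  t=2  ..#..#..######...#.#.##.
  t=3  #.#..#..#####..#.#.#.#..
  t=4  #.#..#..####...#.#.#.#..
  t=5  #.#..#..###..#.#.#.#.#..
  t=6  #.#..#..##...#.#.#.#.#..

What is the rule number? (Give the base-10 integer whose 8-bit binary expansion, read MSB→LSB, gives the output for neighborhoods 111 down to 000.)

  ### -> #   bit 7 = 1  t=0,i=9
  ##. -> .   bit 6 = 0  t=0,i=0
  #.# -> .   bit 5 = 0  t=0,i=1
  #.. -> .   bit 4 = 0  t=0,i=6
  .## -> #   bit 3 = 1  t=0,i=2
  .#. -> #   bit 2 = 1  t=0,i=5
  ..# -> .   bit 1 = 0  t=0,i=7
  ... -> #   bit 0 = 1  t=0,i=19
  bits 10001101 = 141

141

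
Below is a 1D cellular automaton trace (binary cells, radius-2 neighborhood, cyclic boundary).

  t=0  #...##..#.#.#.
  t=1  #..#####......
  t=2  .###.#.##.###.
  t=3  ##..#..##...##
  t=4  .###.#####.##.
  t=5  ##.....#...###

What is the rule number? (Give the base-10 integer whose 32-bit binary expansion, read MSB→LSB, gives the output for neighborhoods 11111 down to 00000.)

2539401931

  [31] ##### => #  t=1,i=5
  [30] ####. => .  t=1,i=6
  [29] ###.# => .  t=2,i=3
  [28] ###.. => #  t=1,i=7
  [27] ##.## => .  t=2,i=9
  [26] ##.#. => #  t=2,i=4
  [25] ##..# => #  t=0,i=6
  [24] ##... => #  t=1,i=8
  [23] #.### => .  t=2,i=10
  [22] #.##. => #  t=2,i=7
  [21] #.#.# => .  t=0,i=10
  [20] #.#.. => #  t=0,i=0
  [19] #..## => #  t=1,i=2
  [18] #..#. => #  t=0,i=7
  [17] #...# => .  t=0,i=2
  [16] #.... => .  t=1,i=9
  [15] .#### => .  t=1,i=4
  [14] .###. => .  t=2,i=2
  [13] .##.# => #  t=2,i=8
  [12] .##.. => #  t=0,i=5
  [11] .#.## => .  t=2,i=6
  [10] .#.#. => .  t=0,i=9
  [9] .#..# => #  t=1,i=1
  [8] .#... => .  t=0,i=1
  [7] ..### => #  t=1,i=3
  [6] ..##. => #  t=0,i=4
  [5] ..#.# => .  t=0,i=8
  [4] ..#.. => .  t=1,i=0
  [3] ...## => #  t=0,i=3
  [2] ...#. => .  t=1,i=13
  [1] ....# => #  t=1,i=12
  [0] ..... => #  t=1,i=10
  bits 10010111010111000011001011001011 = 2539401931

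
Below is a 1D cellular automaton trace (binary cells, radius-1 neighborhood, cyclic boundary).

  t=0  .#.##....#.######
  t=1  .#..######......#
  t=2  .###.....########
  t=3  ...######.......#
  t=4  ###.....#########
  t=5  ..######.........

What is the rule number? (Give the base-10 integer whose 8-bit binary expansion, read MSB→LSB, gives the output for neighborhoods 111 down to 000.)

87

  [7] ### => .  t=0,i=12
  [6] ##. => #  t=0,i=4
  [5] #.# => .  t=0,i=0
  [4] #.. => #  t=0,i=5
  [3] .## => .  t=0,i=3
  [2] .#. => #  t=0,i=1
  [1] ..# => #  t=0,i=8
  [0] ... => #  t=0,i=6
  bits 01010111 = 87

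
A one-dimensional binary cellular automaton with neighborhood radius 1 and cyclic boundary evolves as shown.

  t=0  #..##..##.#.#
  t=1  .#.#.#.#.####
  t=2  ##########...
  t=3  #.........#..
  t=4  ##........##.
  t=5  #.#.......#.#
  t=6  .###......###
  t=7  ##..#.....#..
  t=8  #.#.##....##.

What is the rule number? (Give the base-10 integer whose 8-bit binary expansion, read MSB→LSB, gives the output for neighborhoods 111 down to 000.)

  nb ###: next=.  (t=1,i=10, bit7=0)
  nb ##.: next=.  (t=0,i=0, bit6=0)
  nb #.#: next=#  (t=0,i=9, bit5=1)
  nb #..: next=#  (t=0,i=1, bit4=1)
  nb .##: next=#  (t=0,i=3, bit3=1)
  nb .#.: next=#  (t=0,i=10, bit2=1)
  nb ..#: next=.  (t=0,i=2, bit1=0)
  nb ...: next=.  (t=2,i=11, bit0=0)
  bits 00111100 = 60

60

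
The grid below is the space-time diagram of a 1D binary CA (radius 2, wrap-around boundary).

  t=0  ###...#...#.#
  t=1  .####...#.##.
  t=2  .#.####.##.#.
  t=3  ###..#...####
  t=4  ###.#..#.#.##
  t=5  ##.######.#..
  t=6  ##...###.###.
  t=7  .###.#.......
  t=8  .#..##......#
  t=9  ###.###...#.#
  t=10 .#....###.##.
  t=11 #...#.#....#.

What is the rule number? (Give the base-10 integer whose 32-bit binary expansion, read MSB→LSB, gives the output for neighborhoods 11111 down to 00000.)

3575004898

  [31] ##### => #  t=3,i=0
  [30] ####. => #  t=0,i=1
  [29] ###.# => .  t=2,i=6
  [28] ###.. => #  t=0,i=2
  [27] ##.## => .  t=2,i=7
  [26] ##.#. => #  t=2,i=10
  [25] ##..# => .  t=1,i=12
  [24] ##... => #  t=0,i=3
  [23] #.### => .  t=0,i=12
  [22] #.##. => .  t=1,i=10
  [21] #.#.# => .  t=4,i=9
  [20] #.#.. => #  t=2,i=11
  [19] #..## => .  t=1,i=0
  [18] #..#. => #  t=2,i=0
  [17] #...# => #  t=0,i=4
  [16] #.... => .  t=7,i=7
  [15] .#### => .  t=0,i=0
  [14] .###. => .  t=6,i=6
  [13] .##.# => #  t=2,i=9
  [12] .##.. => #  t=1,i=11
  [11] .#.## => #  t=0,i=11
  [10] .#.#. => #  t=4,i=8
  [9] .#..# => #  t=2,i=12
  [8] .#... => .  t=0,i=7
  [7] ..### => #  t=1,i=1
  [6] ..##. => #  t=5,i=0
  [5] ..#.# => #  t=0,i=10
  [4] ..#.. => .  t=0,i=6
  [3] ...## => .  t=3,i=8
  [2] ...#. => .  t=0,i=5
  [1] ....# => #  t=7,i=12
  [0] ..... => .  t=7,i=8
  bits 11010101000101100011111011100010 = 3575004898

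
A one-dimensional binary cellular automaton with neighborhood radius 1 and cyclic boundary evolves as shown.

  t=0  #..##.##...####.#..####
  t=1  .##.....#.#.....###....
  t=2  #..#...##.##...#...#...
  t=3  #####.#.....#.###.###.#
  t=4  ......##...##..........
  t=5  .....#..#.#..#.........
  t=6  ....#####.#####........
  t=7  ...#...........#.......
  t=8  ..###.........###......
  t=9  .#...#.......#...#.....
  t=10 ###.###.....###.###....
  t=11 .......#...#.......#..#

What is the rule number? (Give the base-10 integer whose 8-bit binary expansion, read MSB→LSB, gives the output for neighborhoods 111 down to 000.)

  nb ###: next=.  (t=0,i=12, bit7=0)
  nb ##.: next=.  (t=0,i=0, bit6=0)
  nb #.#: next=.  (t=0,i=5, bit5=0)
  nb #..: next=#  (t=0,i=1, bit4=1)
  nb .##: next=.  (t=0,i=3, bit3=0)
  nb .#.: next=#  (t=0,i=16, bit2=1)
  nb ..#: next=#  (t=0,i=2, bit1=1)
  nb ...: next=.  (t=0,i=9, bit0=0)
  bits 00010110 = 22

22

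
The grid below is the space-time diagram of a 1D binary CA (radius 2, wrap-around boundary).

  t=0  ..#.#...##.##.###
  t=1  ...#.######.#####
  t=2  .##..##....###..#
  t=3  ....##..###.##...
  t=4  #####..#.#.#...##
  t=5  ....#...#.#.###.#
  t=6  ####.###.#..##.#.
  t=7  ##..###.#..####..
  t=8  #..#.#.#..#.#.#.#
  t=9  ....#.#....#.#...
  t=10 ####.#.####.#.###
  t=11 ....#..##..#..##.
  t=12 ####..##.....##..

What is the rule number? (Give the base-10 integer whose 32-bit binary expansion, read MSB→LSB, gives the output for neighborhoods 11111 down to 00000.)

  #####|.  b31=0 t=1,i=7
  ####.|.  b30=0 t=1,i=9
  ###.#|.  b29=0 t=1,i=10
  ###..|#  b28=1 t=0,i=16
  ##.##|#  b27=1 t=0,i=10
  ##.#.|#  b26=1 t=5,i=15
  ##..#|.  b25=0 t=0,i=0
  ##...|.  b24=0 t=1,i=0
  #.###|#  b23=1 t=0,i=14
  #.##.|.  b22=0 t=0,i=11
  #.#.#|.  b21=0 t=4,i=9
  #.#..|.  b20=0 t=0,i=4
  #..##|#  b19=1 t=2,i=4
  #..#.|.  b18=0 t=0,i=1
  #...#|#  b17=1 t=0,i=6
  #....|#  b16=1 t=2,i=8
  .####|#  b15=1 t=1,i=6
  .###.|#  b14=1 t=0,i=15
  .##.#|#  b13=1 t=0,i=9
  .##..|.  b12=0 t=2,i=2
  .#.##|.  b11=0 t=1,i=4
  .#.#.|#  b10=1 t=0,i=3
  .#..#|.  b9=0 t=6,i=10
  .#...|#  b8=1 t=0,i=5
  ..###|.  b7=0 t=2,i=11
  ..##.|#  b6=1 t=0,i=8
  ..#.#|.  b5=0 t=0,i=2
  ..#..|.  b4=0 t=5,i=4
  ...##|#  b3=1 t=0,i=7
  ...#.|#  b2=1 t=1,i=2
  ....#|#  b1=1 t=2,i=9
  .....|#  b0=1 t=3,i=0
  bits 00011100100010111110010101001111 = 478930255

478930255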